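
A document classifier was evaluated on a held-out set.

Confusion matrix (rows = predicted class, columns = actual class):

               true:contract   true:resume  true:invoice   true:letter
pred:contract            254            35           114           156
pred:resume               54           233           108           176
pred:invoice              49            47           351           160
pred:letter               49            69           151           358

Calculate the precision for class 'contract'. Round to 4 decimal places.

Treat 'contract' as positive and all other classes as negative.
precision = TP/(TP+FP).
contract: TP=254, FP=35+114+156=305 → 254/559 = 0.45438

0.4544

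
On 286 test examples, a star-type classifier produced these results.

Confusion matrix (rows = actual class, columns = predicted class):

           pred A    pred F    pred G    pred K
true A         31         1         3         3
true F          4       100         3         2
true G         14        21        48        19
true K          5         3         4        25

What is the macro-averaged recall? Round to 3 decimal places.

Per-class recall (TP/(TP+FN)):
  A: TP=31, FN=1+3+3=7 → 31/38 = 0.8158
  F: TP=100, FN=4+3+2=9 → 100/109 = 0.9174
  G: TP=48, FN=14+21+19=54 → 48/102 = 0.4706
  K: TP=25, FN=5+3+4=12 → 25/37 = 0.6757
Macro-recall = mean = (0.8158 + 0.9174 + 0.4706 + 0.6757) / 4 = 0.720

0.720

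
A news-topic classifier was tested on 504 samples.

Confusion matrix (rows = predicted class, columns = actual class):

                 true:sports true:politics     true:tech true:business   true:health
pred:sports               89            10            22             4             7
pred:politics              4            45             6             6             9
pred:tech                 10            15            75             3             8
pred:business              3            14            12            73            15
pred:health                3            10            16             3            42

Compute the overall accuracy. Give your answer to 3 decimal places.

0.643

Accuracy = trace / total = (89+45+75+73+42=324) / 504 = 324/504 = 0.643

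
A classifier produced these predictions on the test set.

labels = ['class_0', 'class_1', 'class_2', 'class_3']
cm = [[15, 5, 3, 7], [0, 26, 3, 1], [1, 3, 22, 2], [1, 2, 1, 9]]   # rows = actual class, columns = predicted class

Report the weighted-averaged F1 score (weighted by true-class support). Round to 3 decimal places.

0.710

Per-class F1 score (2·TP/(2·TP+FP+FN)):
  class_0: TP=15, FP=0+1+1=2, FN=5+3+7=15 → 30/47 = 0.6383
  class_1: TP=26, FP=5+3+2=10, FN=0+3+1=4 → 52/66 = 0.7879
  class_2: TP=22, FP=3+3+1=7, FN=1+3+2=6 → 44/57 = 0.7719
  class_3: TP=9, FP=7+1+2=10, FN=1+2+1=4 → 18/32 = 0.5625
Weighted-F1 score = Σ (supportᵢ/N)·F1 scoreᵢ with N=101: (30/101)·0.6383 + (30/101)·0.7879 + (28/101)·0.7719 + (13/101)·0.5625 = 0.710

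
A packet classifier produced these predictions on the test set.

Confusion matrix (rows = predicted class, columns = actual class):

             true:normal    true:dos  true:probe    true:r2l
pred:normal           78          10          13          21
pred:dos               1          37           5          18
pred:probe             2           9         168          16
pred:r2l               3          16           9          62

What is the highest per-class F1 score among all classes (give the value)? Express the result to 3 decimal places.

Per-class F1 score (2·TP/(2·TP+FP+FN)):
  normal: TP=78, FP=10+13+21=44, FN=1+2+3=6 → 156/206 = 0.7573
  dos: TP=37, FP=1+5+18=24, FN=10+9+16=35 → 74/133 = 0.5564
  probe: TP=168, FP=2+9+16=27, FN=13+5+9=27 → 336/390 = 0.8615
  r2l: TP=62, FP=3+16+9=28, FN=21+18+16=55 → 124/207 = 0.5990
Highest is class 'probe' with F1 score = 0.862.

0.862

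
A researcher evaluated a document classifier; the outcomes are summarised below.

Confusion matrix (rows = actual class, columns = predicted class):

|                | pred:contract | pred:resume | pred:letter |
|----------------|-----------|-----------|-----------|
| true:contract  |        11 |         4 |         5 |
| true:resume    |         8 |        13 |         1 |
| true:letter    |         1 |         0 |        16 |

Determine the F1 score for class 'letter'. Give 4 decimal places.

0.8205

Treat 'letter' as positive and all other classes as negative.
F1 score = 2·TP/(2·TP+FP+FN).
letter: TP=16, FP=5+1=6, FN=1+0=1 → 32/39 = 0.82051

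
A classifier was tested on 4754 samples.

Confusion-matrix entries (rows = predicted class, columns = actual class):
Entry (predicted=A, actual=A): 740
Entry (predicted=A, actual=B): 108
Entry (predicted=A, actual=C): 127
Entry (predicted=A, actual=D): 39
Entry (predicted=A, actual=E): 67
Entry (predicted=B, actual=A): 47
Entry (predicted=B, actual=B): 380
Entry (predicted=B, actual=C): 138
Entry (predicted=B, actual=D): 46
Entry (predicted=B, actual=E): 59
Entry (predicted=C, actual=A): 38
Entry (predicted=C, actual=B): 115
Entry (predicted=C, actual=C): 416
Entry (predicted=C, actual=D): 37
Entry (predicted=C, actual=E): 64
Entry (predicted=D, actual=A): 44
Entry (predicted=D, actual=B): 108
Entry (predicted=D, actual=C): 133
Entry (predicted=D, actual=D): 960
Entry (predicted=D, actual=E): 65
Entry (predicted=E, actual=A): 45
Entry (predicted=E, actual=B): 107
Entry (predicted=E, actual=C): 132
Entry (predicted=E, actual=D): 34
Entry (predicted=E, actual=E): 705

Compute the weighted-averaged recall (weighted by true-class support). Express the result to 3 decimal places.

0.673

Per-class recall (TP/(TP+FN)):
  A: TP=740, FN=47+38+44+45=174 → 740/914 = 0.8096
  B: TP=380, FN=108+115+108+107=438 → 380/818 = 0.4645
  C: TP=416, FN=127+138+133+132=530 → 416/946 = 0.4397
  D: TP=960, FN=39+46+37+34=156 → 960/1116 = 0.8602
  E: TP=705, FN=67+59+64+65=255 → 705/960 = 0.7344
Weighted-recall = Σ (supportᵢ/N)·recallᵢ with N=4754: (914/4754)·0.8096 + (818/4754)·0.4645 + (946/4754)·0.4397 + (1116/4754)·0.8602 + (960/4754)·0.7344 = 0.673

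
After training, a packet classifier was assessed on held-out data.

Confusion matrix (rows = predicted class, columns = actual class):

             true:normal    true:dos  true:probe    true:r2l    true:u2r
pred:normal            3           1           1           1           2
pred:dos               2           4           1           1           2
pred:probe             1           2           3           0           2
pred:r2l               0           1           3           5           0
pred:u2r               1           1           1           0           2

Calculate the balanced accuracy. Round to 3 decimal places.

Balanced accuracy = mean of per-class recall.
  normal: recall = 3/7 = 0.4286
  dos: recall = 4/9 = 0.4444
  probe: recall = 3/9 = 0.3333
  r2l: recall = 5/7 = 0.7143
  u2r: recall = 2/8 = 0.2500
Mean = (0.4286 + 0.4444 + 0.3333 + 0.7143 + 0.2500) / 5 = 0.434

0.434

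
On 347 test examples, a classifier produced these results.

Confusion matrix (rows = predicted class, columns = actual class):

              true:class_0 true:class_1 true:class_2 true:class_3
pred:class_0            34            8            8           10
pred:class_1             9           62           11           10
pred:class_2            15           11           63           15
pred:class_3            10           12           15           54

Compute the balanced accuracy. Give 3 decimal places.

0.606

Balanced accuracy = mean of per-class recall.
  class_0: recall = 34/68 = 0.5000
  class_1: recall = 62/93 = 0.6667
  class_2: recall = 63/97 = 0.6495
  class_3: recall = 54/89 = 0.6067
Mean = (0.5000 + 0.6667 + 0.6495 + 0.6067) / 4 = 0.606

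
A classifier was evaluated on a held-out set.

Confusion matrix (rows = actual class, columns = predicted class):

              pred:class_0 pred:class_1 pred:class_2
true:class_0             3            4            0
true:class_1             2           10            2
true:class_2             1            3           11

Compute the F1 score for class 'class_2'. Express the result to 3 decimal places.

F1 score = 2·TP/(2·TP+FP+FN).
class_2: TP=11, FP=0+2=2, FN=1+3=4 → 22/28 = 0.7857

0.786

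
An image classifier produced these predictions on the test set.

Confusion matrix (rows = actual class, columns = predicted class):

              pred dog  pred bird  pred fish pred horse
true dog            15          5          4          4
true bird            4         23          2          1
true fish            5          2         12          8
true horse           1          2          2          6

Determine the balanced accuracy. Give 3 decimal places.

0.573

Balanced accuracy = mean of per-class recall.
  dog: recall = 15/28 = 0.5357
  bird: recall = 23/30 = 0.7667
  fish: recall = 12/27 = 0.4444
  horse: recall = 6/11 = 0.5455
Mean = (0.5357 + 0.7667 + 0.4444 + 0.5455) / 4 = 0.573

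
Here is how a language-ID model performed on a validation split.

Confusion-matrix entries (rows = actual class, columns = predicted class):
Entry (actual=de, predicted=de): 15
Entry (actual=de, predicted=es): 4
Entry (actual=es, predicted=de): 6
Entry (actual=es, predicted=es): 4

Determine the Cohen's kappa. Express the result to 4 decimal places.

0.1989

Observed agreement pₒ = trace/N = 19/29 = 0.65517
Expected agreement pₑ = Σ (rowᵢ·colᵢ)/N² = (19·21 + 10·8)/29² = 0.56956
κ = (pₒ − pₑ)/(1 − pₑ) = (0.65517 − 0.56956)/(1 − 0.56956) = 0.1989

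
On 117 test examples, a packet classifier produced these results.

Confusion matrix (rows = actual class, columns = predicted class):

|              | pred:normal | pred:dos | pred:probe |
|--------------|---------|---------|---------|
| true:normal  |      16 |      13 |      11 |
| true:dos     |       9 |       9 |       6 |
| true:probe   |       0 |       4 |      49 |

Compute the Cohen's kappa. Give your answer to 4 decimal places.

Observed agreement pₒ = trace/N = 74/117 = 0.63248
Expected agreement pₑ = Σ (rowᵢ·colᵢ)/N² = (40·25 + 24·26 + 53·66)/117² = 0.37417
κ = (pₒ − pₑ)/(1 − pₑ) = (0.63248 − 0.37417)/(1 − 0.37417) = 0.4127

0.4127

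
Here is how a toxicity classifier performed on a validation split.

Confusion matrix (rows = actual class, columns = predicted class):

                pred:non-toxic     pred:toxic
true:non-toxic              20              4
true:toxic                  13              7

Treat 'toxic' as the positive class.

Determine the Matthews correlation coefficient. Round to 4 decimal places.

0.2108

MCC = (TP·TN − FP·FN) / √((TP+FP)(TP+FN)(TN+FP)(TN+FN))
Numerator = 7·20 − 4·13 = 88
Denominator = √(11·20·24·33) = √174240 = 417.4207
MCC = 88 / 417.4207 = 0.2108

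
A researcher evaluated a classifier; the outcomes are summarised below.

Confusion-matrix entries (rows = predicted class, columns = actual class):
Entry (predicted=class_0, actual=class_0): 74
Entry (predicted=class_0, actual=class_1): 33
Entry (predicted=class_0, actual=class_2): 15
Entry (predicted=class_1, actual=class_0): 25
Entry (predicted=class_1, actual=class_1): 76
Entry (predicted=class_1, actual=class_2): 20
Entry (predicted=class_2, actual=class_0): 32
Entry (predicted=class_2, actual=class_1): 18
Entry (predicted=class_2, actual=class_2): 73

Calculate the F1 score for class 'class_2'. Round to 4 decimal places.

Treat 'class_2' as positive and all other classes as negative.
F1 score = 2·TP/(2·TP+FP+FN).
class_2: TP=73, FP=32+18=50, FN=15+20=35 → 146/231 = 0.63203

0.6320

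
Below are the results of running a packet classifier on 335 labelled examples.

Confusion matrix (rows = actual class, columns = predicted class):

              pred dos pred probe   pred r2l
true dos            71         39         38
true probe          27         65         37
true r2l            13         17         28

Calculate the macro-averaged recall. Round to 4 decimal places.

0.4888

Per-class recall (TP/(TP+FN)):
  dos: TP=71, FN=39+38=77 → 71/148 = 0.47973
  probe: TP=65, FN=27+37=64 → 65/129 = 0.50388
  r2l: TP=28, FN=13+17=30 → 28/58 = 0.48276
Macro-recall = mean = (0.47973 + 0.50388 + 0.48276) / 3 = 0.4888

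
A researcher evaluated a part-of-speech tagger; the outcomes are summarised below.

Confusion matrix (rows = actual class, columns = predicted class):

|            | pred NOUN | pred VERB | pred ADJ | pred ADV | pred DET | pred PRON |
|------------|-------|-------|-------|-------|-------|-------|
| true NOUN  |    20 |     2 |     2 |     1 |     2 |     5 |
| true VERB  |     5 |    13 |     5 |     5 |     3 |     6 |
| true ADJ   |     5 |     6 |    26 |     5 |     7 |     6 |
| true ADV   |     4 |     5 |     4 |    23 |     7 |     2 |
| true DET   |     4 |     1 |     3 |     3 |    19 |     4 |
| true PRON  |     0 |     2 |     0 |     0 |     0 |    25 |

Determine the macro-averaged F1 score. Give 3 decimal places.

0.545

Per-class F1 score (2·TP/(2·TP+FP+FN)):
  NOUN: TP=20, FP=5+5+4+4+0=18, FN=2+2+1+2+5=12 → 40/70 = 0.5714
  VERB: TP=13, FP=2+6+5+1+2=16, FN=5+5+5+3+6=24 → 26/66 = 0.3939
  ADJ: TP=26, FP=2+5+4+3+0=14, FN=5+6+5+7+6=29 → 52/95 = 0.5474
  ADV: TP=23, FP=1+5+5+3+0=14, FN=4+5+4+7+2=22 → 46/82 = 0.5610
  DET: TP=19, FP=2+3+7+7+0=19, FN=4+1+3+3+4=15 → 38/72 = 0.5278
  PRON: TP=25, FP=5+6+6+2+4=23, FN=0+2+0+0+0=2 → 50/75 = 0.6667
Macro-F1 score = mean = (0.5714 + 0.3939 + 0.5474 + 0.5610 + 0.5278 + 0.6667) / 6 = 0.545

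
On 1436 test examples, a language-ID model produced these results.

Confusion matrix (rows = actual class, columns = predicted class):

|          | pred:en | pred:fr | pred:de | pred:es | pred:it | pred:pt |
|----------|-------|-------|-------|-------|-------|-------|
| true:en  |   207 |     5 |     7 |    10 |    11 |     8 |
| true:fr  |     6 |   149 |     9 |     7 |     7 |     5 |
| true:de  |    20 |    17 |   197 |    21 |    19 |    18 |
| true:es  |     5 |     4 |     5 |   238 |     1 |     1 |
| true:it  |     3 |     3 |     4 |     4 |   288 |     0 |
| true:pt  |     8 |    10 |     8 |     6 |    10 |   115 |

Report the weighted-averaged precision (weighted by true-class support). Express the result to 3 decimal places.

0.832

Per-class precision (TP/(TP+FP)):
  en: TP=207, FP=6+20+5+3+8=42 → 207/249 = 0.8313
  fr: TP=149, FP=5+17+4+3+10=39 → 149/188 = 0.7926
  de: TP=197, FP=7+9+5+4+8=33 → 197/230 = 0.8565
  es: TP=238, FP=10+7+21+4+6=48 → 238/286 = 0.8322
  it: TP=288, FP=11+7+19+1+10=48 → 288/336 = 0.8571
  pt: TP=115, FP=8+5+18+1+0=32 → 115/147 = 0.7823
Weighted-precision = Σ (supportᵢ/N)·precisionᵢ with N=1436: (248/1436)·0.8313 + (183/1436)·0.7926 + (292/1436)·0.8565 + (254/1436)·0.8322 + (302/1436)·0.8571 + (157/1436)·0.7823 = 0.832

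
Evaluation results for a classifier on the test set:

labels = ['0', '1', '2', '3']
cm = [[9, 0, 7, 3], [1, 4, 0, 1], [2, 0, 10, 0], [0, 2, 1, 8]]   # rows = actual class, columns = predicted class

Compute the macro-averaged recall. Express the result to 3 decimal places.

Per-class recall (TP/(TP+FN)):
  0: TP=9, FN=0+7+3=10 → 9/19 = 0.4737
  1: TP=4, FN=1+0+1=2 → 4/6 = 0.6667
  2: TP=10, FN=2+0+0=2 → 10/12 = 0.8333
  3: TP=8, FN=0+2+1=3 → 8/11 = 0.7273
Macro-recall = mean = (0.4737 + 0.6667 + 0.8333 + 0.7273) / 4 = 0.675

0.675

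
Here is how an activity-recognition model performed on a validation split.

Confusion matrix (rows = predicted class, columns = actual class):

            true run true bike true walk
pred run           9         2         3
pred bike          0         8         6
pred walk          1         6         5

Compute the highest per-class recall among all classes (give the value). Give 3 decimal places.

Per-class recall (TP/(TP+FN)):
  run: TP=9, FN=0+1=1 → 9/10 = 0.9000
  bike: TP=8, FN=2+6=8 → 8/16 = 0.5000
  walk: TP=5, FN=3+6=9 → 5/14 = 0.3571
Highest is class 'run' with recall = 0.900.

0.900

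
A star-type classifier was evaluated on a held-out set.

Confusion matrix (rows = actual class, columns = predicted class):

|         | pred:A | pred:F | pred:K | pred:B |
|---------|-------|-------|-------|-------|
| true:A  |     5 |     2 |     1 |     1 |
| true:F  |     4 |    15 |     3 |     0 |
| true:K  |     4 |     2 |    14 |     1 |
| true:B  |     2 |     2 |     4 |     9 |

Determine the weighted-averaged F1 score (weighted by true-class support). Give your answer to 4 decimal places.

0.6334

Per-class F1 score (2·TP/(2·TP+FP+FN)):
  A: TP=5, FP=4+4+2=10, FN=2+1+1=4 → 10/24 = 0.41667
  F: TP=15, FP=2+2+2=6, FN=4+3+0=7 → 30/43 = 0.69767
  K: TP=14, FP=1+3+4=8, FN=4+2+1=7 → 28/43 = 0.65116
  B: TP=9, FP=1+0+1=2, FN=2+2+4=8 → 18/28 = 0.64286
Weighted-F1 score = Σ (supportᵢ/N)·F1 scoreᵢ with N=69: (9/69)·0.41667 + (22/69)·0.69767 + (21/69)·0.65116 + (17/69)·0.64286 = 0.6334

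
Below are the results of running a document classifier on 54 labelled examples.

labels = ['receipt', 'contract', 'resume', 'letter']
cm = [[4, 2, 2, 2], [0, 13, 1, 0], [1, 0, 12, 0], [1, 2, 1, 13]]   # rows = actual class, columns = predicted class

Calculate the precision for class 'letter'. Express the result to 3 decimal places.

Take TP from the diagonal, FP from the rest of the 'letter' prediction marginal, FN from the rest of the 'letter' actual marginal.
precision = TP/(TP+FP).
letter: TP=13, FP=2+0+0=2 → 13/15 = 0.8667

0.867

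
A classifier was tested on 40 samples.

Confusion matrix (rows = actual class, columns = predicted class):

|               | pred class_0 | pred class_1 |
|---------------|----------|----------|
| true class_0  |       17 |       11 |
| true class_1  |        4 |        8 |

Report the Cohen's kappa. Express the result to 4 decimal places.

Observed agreement pₒ = trace/N = 25/40 = 0.62500
Expected agreement pₑ = Σ (rowᵢ·colᵢ)/N² = (28·21 + 12·19)/40² = 0.51000
κ = (pₒ − pₑ)/(1 − pₑ) = (0.62500 − 0.51000)/(1 − 0.51000) = 0.2347

0.2347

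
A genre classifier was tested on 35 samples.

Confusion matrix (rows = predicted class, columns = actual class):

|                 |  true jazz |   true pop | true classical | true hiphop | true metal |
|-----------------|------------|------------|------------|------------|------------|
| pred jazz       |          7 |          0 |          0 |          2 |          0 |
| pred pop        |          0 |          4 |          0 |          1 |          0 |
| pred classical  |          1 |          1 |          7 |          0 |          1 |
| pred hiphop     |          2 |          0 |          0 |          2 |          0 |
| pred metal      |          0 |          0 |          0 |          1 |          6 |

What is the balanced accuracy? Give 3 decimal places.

0.738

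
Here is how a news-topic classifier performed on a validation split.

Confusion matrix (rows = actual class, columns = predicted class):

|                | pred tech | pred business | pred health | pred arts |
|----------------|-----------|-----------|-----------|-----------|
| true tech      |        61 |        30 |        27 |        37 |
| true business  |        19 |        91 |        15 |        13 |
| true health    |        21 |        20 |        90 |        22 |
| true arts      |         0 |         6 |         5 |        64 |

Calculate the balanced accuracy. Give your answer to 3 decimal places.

Balanced accuracy = mean of per-class recall.
  tech: recall = 61/155 = 0.3935
  business: recall = 91/138 = 0.6594
  health: recall = 90/153 = 0.5882
  arts: recall = 64/75 = 0.8533
Mean = (0.3935 + 0.6594 + 0.5882 + 0.8533) / 4 = 0.624

0.624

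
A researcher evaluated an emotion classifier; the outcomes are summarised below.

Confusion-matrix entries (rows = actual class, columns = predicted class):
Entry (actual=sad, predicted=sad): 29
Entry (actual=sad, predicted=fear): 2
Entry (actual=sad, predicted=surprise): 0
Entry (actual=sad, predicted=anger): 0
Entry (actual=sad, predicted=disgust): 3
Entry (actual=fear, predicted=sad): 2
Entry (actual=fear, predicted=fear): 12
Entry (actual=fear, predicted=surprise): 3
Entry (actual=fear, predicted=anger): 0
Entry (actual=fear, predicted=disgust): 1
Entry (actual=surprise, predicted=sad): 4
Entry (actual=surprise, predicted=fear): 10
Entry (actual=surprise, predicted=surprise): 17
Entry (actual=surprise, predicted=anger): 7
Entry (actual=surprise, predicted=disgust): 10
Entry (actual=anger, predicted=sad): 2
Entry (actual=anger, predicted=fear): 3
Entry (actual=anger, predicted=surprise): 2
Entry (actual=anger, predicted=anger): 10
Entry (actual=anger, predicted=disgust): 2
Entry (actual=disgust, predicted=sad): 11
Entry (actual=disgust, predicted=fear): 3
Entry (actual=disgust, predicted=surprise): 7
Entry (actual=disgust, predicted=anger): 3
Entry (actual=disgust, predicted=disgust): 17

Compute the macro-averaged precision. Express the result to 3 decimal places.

Per-class precision (TP/(TP+FP)):
  sad: TP=29, FP=2+4+2+11=19 → 29/48 = 0.6042
  fear: TP=12, FP=2+10+3+3=18 → 12/30 = 0.4000
  surprise: TP=17, FP=0+3+2+7=12 → 17/29 = 0.5862
  anger: TP=10, FP=0+0+7+3=10 → 10/20 = 0.5000
  disgust: TP=17, FP=3+1+10+2=16 → 17/33 = 0.5152
Macro-precision = mean = (0.6042 + 0.4000 + 0.5862 + 0.5000 + 0.5152) / 5 = 0.521

0.521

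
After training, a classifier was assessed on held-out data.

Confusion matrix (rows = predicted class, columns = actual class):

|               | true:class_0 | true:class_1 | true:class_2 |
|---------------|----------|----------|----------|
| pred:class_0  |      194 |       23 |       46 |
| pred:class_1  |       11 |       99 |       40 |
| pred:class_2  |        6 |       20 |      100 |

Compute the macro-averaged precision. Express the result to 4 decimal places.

0.7304

Per-class precision (TP/(TP+FP)):
  class_0: TP=194, FP=23+46=69 → 194/263 = 0.73764
  class_1: TP=99, FP=11+40=51 → 99/150 = 0.66000
  class_2: TP=100, FP=6+20=26 → 100/126 = 0.79365
Macro-precision = mean = (0.73764 + 0.66000 + 0.79365) / 3 = 0.7304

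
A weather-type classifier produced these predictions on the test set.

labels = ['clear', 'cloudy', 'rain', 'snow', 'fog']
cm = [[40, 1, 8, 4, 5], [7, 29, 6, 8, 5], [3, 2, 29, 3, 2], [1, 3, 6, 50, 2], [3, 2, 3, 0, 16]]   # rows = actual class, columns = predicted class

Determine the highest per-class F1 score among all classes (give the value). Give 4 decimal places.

Per-class F1 score (2·TP/(2·TP+FP+FN)):
  clear: TP=40, FP=7+3+1+3=14, FN=1+8+4+5=18 → 80/112 = 0.71429
  cloudy: TP=29, FP=1+2+3+2=8, FN=7+6+8+5=26 → 58/92 = 0.63043
  rain: TP=29, FP=8+6+6+3=23, FN=3+2+3+2=10 → 58/91 = 0.63736
  snow: TP=50, FP=4+8+3+0=15, FN=1+3+6+2=12 → 100/127 = 0.78740
  fog: TP=16, FP=5+5+2+2=14, FN=3+2+3+0=8 → 32/54 = 0.59259
Highest is class 'snow' with F1 score = 0.7874.

0.7874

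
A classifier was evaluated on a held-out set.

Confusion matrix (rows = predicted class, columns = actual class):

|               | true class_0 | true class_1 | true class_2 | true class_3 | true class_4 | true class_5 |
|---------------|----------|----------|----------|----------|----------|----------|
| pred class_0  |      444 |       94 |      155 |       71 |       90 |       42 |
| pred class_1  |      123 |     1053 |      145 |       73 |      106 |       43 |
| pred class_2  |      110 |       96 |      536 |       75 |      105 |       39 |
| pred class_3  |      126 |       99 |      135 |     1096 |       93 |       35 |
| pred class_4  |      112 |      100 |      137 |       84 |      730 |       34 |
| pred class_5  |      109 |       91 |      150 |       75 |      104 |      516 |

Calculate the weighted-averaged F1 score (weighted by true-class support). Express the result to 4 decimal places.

Per-class F1 score (2·TP/(2·TP+FP+FN)):
  class_0: TP=444, FP=94+155+71+90+42=452, FN=123+110+126+112+109=580 → 888/1920 = 0.46250
  class_1: TP=1053, FP=123+145+73+106+43=490, FN=94+96+99+100+91=480 → 2106/3076 = 0.68466
  class_2: TP=536, FP=110+96+75+105+39=425, FN=155+145+135+137+150=722 → 1072/2219 = 0.48310
  class_3: TP=1096, FP=126+99+135+93+35=488, FN=71+73+75+84+75=378 → 2192/3058 = 0.71681
  class_4: TP=730, FP=112+100+137+84+34=467, FN=90+106+105+93+104=498 → 1460/2425 = 0.60206
  class_5: TP=516, FP=109+91+150+75+104=529, FN=42+43+39+35+34=193 → 1032/1754 = 0.58837
Weighted-F1 score = Σ (supportᵢ/N)·F1 scoreᵢ with N=7226: (1024/7226)·0.46250 + (1533/7226)·0.68466 + (1258/7226)·0.48310 + (1474/7226)·0.71681 + (1228/7226)·0.60206 + (709/7226)·0.58837 = 0.6012

0.6012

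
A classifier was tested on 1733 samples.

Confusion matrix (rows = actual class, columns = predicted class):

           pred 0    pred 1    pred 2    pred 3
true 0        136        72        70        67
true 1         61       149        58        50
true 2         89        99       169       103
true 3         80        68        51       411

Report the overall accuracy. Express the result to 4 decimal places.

Accuracy = trace / total = (136+149+169+411=865) / 1733 = 865/1733 = 0.4991

0.4991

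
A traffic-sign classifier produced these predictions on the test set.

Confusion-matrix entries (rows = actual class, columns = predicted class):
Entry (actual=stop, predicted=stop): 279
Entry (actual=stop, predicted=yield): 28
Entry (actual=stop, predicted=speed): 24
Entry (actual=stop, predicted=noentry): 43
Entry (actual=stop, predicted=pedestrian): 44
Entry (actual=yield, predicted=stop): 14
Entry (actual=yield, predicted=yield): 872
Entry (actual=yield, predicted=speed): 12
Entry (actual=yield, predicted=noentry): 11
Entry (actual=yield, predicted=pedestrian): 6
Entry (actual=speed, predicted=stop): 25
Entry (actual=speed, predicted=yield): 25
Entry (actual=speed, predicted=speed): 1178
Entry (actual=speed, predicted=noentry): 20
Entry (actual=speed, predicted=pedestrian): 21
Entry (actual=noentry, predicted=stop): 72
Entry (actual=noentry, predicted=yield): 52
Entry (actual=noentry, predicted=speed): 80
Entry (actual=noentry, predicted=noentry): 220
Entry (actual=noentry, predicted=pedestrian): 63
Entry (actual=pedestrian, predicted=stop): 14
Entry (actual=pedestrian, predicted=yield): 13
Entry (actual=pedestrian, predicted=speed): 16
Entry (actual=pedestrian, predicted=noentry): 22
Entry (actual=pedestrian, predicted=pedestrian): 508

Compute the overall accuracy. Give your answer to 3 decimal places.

0.835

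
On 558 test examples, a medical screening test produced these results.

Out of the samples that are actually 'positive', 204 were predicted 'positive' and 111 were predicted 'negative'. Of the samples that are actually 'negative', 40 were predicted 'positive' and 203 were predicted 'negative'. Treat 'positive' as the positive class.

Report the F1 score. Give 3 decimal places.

Precision = TP/(TP+FP) = 204/244 = 0.8361
Recall = TP/(TP+FN) = 204/315 = 0.6476
F1 = 2·TP/(2·TP+FP+FN) = 408/559 = 0.730

0.730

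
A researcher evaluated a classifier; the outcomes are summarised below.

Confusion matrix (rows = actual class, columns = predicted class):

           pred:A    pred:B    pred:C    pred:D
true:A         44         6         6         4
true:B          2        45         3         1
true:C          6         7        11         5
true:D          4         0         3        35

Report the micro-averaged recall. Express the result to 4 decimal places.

0.7418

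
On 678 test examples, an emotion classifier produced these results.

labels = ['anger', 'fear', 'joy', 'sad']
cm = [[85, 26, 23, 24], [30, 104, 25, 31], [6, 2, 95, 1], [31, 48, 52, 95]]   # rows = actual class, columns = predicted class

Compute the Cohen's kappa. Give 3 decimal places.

0.416

Observed agreement pₒ = trace/N = 379/678 = 0.5590
Expected agreement pₑ = Σ (rowᵢ·colᵢ)/N² = (158·152 + 190·180 + 104·195 + 226·151)/678² = 0.2450
κ = (pₒ − pₑ)/(1 − pₑ) = (0.5590 − 0.2450)/(1 − 0.2450) = 0.416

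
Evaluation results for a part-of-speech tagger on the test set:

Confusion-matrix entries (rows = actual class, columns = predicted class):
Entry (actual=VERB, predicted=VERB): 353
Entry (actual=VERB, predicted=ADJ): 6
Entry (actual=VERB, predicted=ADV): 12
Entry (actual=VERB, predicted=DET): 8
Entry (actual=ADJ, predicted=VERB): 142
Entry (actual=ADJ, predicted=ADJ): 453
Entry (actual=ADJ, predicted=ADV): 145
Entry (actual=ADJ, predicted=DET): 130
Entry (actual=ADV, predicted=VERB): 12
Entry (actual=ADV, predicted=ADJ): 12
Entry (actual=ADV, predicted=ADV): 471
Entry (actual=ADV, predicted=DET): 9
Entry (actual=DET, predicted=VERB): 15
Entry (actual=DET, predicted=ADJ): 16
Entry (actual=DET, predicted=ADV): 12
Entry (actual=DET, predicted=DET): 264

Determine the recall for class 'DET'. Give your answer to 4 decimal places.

0.8599

Treat 'DET' as positive and all other classes as negative.
recall = TP/(TP+FN).
DET: TP=264, FN=15+16+12=43 → 264/307 = 0.85993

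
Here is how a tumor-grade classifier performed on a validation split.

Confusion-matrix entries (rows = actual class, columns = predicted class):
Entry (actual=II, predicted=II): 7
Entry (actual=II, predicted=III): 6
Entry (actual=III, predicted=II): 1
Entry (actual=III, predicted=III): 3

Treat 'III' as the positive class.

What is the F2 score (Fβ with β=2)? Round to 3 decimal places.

0.600

Fβ = (1+β²)·TP / ((1+β²)·TP + β²·FN + FP), with β²=4
= 5·3 / (5·3 + 4·1 + 6) = 0.600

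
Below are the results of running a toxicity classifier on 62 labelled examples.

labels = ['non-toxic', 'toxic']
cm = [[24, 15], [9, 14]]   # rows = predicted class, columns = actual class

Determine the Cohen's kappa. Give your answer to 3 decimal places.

0.213

Observed agreement pₒ = trace/N = 38/62 = 0.6129
Expected agreement pₑ = Σ (rowᵢ·colᵢ)/N² = (33·39 + 29·23)/62² = 0.5083
κ = (pₒ − pₑ)/(1 − pₑ) = (0.6129 − 0.5083)/(1 − 0.5083) = 0.213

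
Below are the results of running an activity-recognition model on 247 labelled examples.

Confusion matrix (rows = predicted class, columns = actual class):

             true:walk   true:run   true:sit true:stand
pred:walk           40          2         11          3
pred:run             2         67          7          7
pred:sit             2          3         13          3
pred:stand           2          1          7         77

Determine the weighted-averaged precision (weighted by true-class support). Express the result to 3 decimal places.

Per-class precision (TP/(TP+FP)):
  walk: TP=40, FP=2+11+3=16 → 40/56 = 0.7143
  run: TP=67, FP=2+7+7=16 → 67/83 = 0.8072
  sit: TP=13, FP=2+3+3=8 → 13/21 = 0.6190
  stand: TP=77, FP=2+1+7=10 → 77/87 = 0.8851
Weighted-precision = Σ (supportᵢ/N)·precisionᵢ with N=247: (46/247)·0.7143 + (73/247)·0.8072 + (38/247)·0.6190 + (90/247)·0.8851 = 0.789

0.789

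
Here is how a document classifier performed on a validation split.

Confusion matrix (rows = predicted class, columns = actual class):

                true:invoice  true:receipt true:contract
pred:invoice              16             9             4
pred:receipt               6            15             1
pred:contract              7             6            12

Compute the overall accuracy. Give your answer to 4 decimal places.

0.5658

Accuracy = trace / total = (16+15+12=43) / 76 = 43/76 = 0.5658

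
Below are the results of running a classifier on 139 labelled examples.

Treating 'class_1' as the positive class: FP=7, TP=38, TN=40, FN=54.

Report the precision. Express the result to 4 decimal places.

Precision = TP/(TP+FP) = 38/(38+7) = 38/45 = 0.8444

0.8444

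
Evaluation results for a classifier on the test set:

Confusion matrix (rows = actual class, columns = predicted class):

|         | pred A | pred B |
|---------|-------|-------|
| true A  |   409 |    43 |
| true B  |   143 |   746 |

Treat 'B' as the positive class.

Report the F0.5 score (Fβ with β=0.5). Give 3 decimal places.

0.922

Fβ = (1+β²)·TP / ((1+β²)·TP + β²·FN + FP), with β²=1/4
= 1.25·746 / (1.25·746 + 0.25·143 + 43) = 0.922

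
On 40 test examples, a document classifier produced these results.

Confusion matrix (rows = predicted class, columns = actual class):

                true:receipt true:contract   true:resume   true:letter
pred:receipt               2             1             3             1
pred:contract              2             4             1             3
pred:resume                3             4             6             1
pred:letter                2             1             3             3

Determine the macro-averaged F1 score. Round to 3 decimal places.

0.362

Per-class F1 score (2·TP/(2·TP+FP+FN)):
  receipt: TP=2, FP=1+3+1=5, FN=2+3+2=7 → 4/16 = 0.2500
  contract: TP=4, FP=2+1+3=6, FN=1+4+1=6 → 8/20 = 0.4000
  resume: TP=6, FP=3+4+1=8, FN=3+1+3=7 → 12/27 = 0.4444
  letter: TP=3, FP=2+1+3=6, FN=1+3+1=5 → 6/17 = 0.3529
Macro-F1 score = mean = (0.2500 + 0.4000 + 0.4444 + 0.3529) / 4 = 0.362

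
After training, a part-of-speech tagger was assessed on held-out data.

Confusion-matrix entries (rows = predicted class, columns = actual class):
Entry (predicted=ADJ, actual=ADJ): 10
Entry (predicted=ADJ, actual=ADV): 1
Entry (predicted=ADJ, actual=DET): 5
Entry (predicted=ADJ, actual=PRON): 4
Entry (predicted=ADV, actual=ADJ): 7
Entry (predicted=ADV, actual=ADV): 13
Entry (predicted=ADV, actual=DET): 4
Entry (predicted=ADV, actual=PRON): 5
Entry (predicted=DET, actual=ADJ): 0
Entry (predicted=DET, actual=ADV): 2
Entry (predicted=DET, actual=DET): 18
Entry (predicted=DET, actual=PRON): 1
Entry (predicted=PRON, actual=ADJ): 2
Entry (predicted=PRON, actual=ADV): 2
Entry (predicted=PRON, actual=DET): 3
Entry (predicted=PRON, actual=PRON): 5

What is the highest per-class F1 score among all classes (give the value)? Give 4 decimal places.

Per-class F1 score (2·TP/(2·TP+FP+FN)):
  ADJ: TP=10, FP=1+5+4=10, FN=7+0+2=9 → 20/39 = 0.51282
  ADV: TP=13, FP=7+4+5=16, FN=1+2+2=5 → 26/47 = 0.55319
  DET: TP=18, FP=0+2+1=3, FN=5+4+3=12 → 36/51 = 0.70588
  PRON: TP=5, FP=2+2+3=7, FN=4+5+1=10 → 10/27 = 0.37037
Highest is class 'DET' with F1 score = 0.7059.

0.7059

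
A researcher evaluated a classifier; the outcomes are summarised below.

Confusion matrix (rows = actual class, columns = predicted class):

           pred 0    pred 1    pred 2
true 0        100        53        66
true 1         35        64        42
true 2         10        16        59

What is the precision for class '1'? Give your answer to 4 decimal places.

One-vs-rest for '1': TP = diagonal; FP = other classes predicted '1'; FN = '1' predicted as other.
precision = TP/(TP+FP).
1: TP=64, FP=53+16=69 → 64/133 = 0.48120

0.4812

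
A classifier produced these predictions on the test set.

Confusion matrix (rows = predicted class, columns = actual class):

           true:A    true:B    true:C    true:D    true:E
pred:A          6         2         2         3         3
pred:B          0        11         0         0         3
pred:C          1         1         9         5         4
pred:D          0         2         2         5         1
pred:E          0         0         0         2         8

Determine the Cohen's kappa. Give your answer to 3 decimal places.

0.453

Observed agreement pₒ = trace/N = 39/70 = 0.5571
Expected agreement pₑ = Σ (rowᵢ·colᵢ)/N² = (7·16 + 16·14 + 13·20 + 15·10 + 19·10)/70² = 0.1910
κ = (pₒ − pₑ)/(1 − pₑ) = (0.5571 − 0.1910)/(1 − 0.1910) = 0.453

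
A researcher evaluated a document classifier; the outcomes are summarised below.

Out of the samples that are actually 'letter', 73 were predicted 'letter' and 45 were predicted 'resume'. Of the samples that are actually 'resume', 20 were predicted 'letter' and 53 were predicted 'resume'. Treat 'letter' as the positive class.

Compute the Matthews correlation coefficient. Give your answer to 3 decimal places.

0.335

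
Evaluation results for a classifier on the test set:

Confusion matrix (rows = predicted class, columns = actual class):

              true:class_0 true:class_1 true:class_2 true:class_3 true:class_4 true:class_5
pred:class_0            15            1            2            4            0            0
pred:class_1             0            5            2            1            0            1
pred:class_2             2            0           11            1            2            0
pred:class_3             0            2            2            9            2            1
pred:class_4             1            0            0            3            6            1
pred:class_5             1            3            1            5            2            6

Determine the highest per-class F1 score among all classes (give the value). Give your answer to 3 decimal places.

0.732

Per-class F1 score (2·TP/(2·TP+FP+FN)):
  class_0: TP=15, FP=1+2+4+0+0=7, FN=0+2+0+1+1=4 → 30/41 = 0.7317
  class_1: TP=5, FP=0+2+1+0+1=4, FN=1+0+2+0+3=6 → 10/20 = 0.5000
  class_2: TP=11, FP=2+0+1+2+0=5, FN=2+2+2+0+1=7 → 22/34 = 0.6471
  class_3: TP=9, FP=0+2+2+2+1=7, FN=4+1+1+3+5=14 → 18/39 = 0.4615
  class_4: TP=6, FP=1+0+0+3+1=5, FN=0+0+2+2+2=6 → 12/23 = 0.5217
  class_5: TP=6, FP=1+3+1+5+2=12, FN=0+1+0+1+1=3 → 12/27 = 0.4444
Highest is class 'class_0' with F1 score = 0.732.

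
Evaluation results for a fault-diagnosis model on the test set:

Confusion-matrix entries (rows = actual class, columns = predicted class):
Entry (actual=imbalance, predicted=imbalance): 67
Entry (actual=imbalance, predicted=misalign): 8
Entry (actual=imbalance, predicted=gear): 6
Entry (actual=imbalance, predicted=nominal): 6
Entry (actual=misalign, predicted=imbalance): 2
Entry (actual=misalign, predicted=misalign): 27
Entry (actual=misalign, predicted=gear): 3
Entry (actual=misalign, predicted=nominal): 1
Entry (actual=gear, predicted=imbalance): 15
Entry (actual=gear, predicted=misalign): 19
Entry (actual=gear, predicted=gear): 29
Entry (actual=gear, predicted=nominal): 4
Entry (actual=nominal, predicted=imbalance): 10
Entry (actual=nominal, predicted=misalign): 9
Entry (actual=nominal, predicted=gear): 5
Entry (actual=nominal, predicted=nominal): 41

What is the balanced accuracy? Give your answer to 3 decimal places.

0.663

Balanced accuracy = mean of per-class recall.
  imbalance: recall = 67/87 = 0.7701
  misalign: recall = 27/33 = 0.8182
  gear: recall = 29/67 = 0.4328
  nominal: recall = 41/65 = 0.6308
Mean = (0.7701 + 0.8182 + 0.4328 + 0.6308) / 4 = 0.663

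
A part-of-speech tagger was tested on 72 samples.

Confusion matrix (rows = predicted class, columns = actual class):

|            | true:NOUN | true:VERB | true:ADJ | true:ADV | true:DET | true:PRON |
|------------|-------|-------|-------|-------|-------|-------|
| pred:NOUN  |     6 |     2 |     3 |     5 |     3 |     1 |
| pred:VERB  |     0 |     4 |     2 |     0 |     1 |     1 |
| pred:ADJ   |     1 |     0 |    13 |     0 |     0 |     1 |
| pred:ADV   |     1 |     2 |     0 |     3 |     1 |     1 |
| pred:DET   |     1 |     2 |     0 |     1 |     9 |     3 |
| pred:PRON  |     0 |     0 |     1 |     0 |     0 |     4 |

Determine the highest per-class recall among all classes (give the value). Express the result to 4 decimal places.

Per-class recall (TP/(TP+FN)):
  NOUN: TP=6, FN=0+1+1+1+0=3 → 6/9 = 0.66667
  VERB: TP=4, FN=2+0+2+2+0=6 → 4/10 = 0.40000
  ADJ: TP=13, FN=3+2+0+0+1=6 → 13/19 = 0.68421
  ADV: TP=3, FN=5+0+0+1+0=6 → 3/9 = 0.33333
  DET: TP=9, FN=3+1+0+1+0=5 → 9/14 = 0.64286
  PRON: TP=4, FN=1+1+1+1+3=7 → 4/11 = 0.36364
Highest is class 'ADJ' with recall = 0.6842.

0.6842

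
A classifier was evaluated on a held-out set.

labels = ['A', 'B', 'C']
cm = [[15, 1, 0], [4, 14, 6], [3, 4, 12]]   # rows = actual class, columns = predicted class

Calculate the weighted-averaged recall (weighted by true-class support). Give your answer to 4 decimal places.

0.6949

Per-class recall (TP/(TP+FN)):
  A: TP=15, FN=1+0=1 → 15/16 = 0.93750
  B: TP=14, FN=4+6=10 → 14/24 = 0.58333
  C: TP=12, FN=3+4=7 → 12/19 = 0.63158
Weighted-recall = Σ (supportᵢ/N)·recallᵢ with N=59: (16/59)·0.93750 + (24/59)·0.58333 + (19/59)·0.63158 = 0.6949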